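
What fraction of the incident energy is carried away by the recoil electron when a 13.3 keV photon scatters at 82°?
0.0219 (or 2.19%)

Calculate initial and final photon energies:

Initial: E₀ = 13.3 keV → λ₀ = 93.2212 pm
Compton shift: Δλ = 2.0886 pm
Final wavelength: λ' = 95.3098 pm
Final energy: E' = 13.0085 keV

Fractional energy loss:
(E₀ - E')/E₀ = (13.3000 - 13.0085)/13.3000
= 0.2915/13.3000
= 0.0219
= 2.19%

(Intermediate values are shown rounded; full precision is carried through to the final answer.)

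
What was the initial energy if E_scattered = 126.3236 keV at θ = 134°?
217.4001 keV

Convert final energy to wavelength (hc ≈ 1239.842 keV·pm):
λ' = hc/E' = 1239.842 / 126.3236 = 9.8148 pm

Calculate the Compton shift:
Δλ = λ_C(1 - cos(134°))
Δλ = 2.4263 × (1 - cos(134°))
Δλ = 4.1118 pm

Initial wavelength:
λ = λ' - Δλ = 9.8148 - 4.1118 = 5.7030 pm

Initial energy:
E = hc/λ = 1239.842 / 5.7030 = 217.4001 keV

(Intermediate values are shown rounded; full precision is carried through to the final answer.)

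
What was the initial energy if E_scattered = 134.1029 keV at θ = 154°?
267.3001 keV

Convert final energy to wavelength (hc ≈ 1239.842 keV·pm):
λ' = hc/E' = 1239.842 / 134.1029 = 9.2455 pm

Calculate the Compton shift:
Δλ = λ_C(1 - cos(154°))
Δλ = 2.4263 × (1 - cos(154°))
Δλ = 4.6071 pm

Initial wavelength:
λ = λ' - Δλ = 9.2455 - 4.6071 = 4.6384 pm

Initial energy:
E = hc/λ = 1239.842 / 4.6384 = 267.3001 keV

(Intermediate values are shown rounded; full precision is carried through to the final answer.)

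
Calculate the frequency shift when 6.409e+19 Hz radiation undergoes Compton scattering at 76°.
1.809e+19 Hz (decrease)

Convert frequency to wavelength (c = 299792458 m/s):
λ₀ = c/f₀ = 299792458/6.409e+19 = 4.6776792e-12 m = 4.6777 pm

Calculate Compton shift:
Δλ = λ_C(1 - cos(76°)) = 1.8393 pm

Final wavelength:
λ' = λ₀ + Δλ = 4.6777 + 1.8393 = 6.5170 pm

Final frequency:
f' = c/λ' = 299792458/6.5170118e-12 = 4.6001521e+19 Hz

Frequency shift (decrease):
Δf = f₀ - f' = 6.409e+19 - 4.6001521e+19 = 1.809e+19 Hz

(Intermediate values are shown rounded; full precision is carried through to the final answer.)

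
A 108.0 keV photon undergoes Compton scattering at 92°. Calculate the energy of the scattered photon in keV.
88.6171 keV

First convert energy to wavelength:
λ = hc/E, with hc ≈ 1239.842 keV·pm (i.e. 1239.842 eV·nm)

For E = 108.0 keV = 108000 eV:
λ = 1239.842 keV·pm / 108.0 keV
λ = 11.4800 pm

Calculate the Compton shift:
Δλ = λ_C(1 - cos(92°)) = 2.4263 × 1.0349
Δλ = 2.5110 pm

Final wavelength:
λ' = 11.4800 + 2.5110 = 13.9910 pm

Final energy:
E' = hc/λ' = 1239.842 / 13.9910 = 88.6171 keV

(Intermediate values are shown rounded; full precision is carried through to the final answer.)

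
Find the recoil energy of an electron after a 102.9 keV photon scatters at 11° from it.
0.3793 keV

By energy conservation: K_e = E_initial - E_final

First find the scattered photon energy:
Initial wavelength: λ = hc/E = 12.0490 pm
Compton shift: Δλ = λ_C(1 - cos(11°)) = 0.0446 pm
Final wavelength: λ' = 12.0490 + 0.0446 = 12.0936 pm
Final photon energy: E' = hc/λ' = 102.5207 keV

Electron kinetic energy:
K_e = E - E' = 102.9000 - 102.5207 = 0.3793 keV

(Intermediate values are shown rounded; full precision is carried through to the final answer.)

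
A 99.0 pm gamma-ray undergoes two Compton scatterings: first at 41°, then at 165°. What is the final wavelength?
104.3651 pm

Apply Compton shift twice:

First scattering at θ₁ = 41°:
Δλ₁ = λ_C(1 - cos(41°))
Δλ₁ = 2.4263 × 0.2453
Δλ₁ = 0.5952 pm

After first scattering:
λ₁ = 99.0 + 0.5952 = 99.5952 pm

Second scattering at θ₂ = 165°:
Δλ₂ = λ_C(1 - cos(165°))
Δλ₂ = 2.4263 × 1.9659
Δλ₂ = 4.7699 pm

Final wavelength:
λ₂ = 99.5952 + 4.7699 = 104.3651 pm

Total shift: Δλ_total = 0.5952 + 4.7699 = 5.3651 pm

(Intermediate values are shown rounded; full precision is carried through to the final answer.)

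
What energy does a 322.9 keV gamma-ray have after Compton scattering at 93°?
193.9374 keV

First convert energy to wavelength:
λ = hc/E, with hc ≈ 1239.842 keV·pm (i.e. 1239.842 eV·nm)

For E = 322.9 keV = 322900 eV:
λ = 1239.842 keV·pm / 322.9 keV
λ = 3.8397 pm

Calculate the Compton shift:
Δλ = λ_C(1 - cos(93°)) = 2.4263 × 1.0523
Δλ = 2.5533 pm

Final wavelength:
λ' = 3.8397 + 2.5533 = 6.3930 pm

Final energy:
E' = hc/λ' = 1239.842 / 6.3930 = 193.9374 keV

(Intermediate values are shown rounded; full precision is carried through to the final answer.)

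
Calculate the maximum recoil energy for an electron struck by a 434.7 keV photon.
273.7819 keV

Maximum energy transfer occurs at θ = 180° (backscattering).

Initial photon: E₀ = 434.7 keV → λ₀ = 2.8522 pm

Maximum Compton shift (at 180°):
Δλ_max = 2λ_C = 2 × 2.4263 = 4.8526 pm

Final wavelength:
λ' = 2.8522 + 4.8526 = 7.7048 pm

Minimum photon energy (maximum energy to electron):
E'_min = hc/λ' = 160.9181 keV

Maximum electron kinetic energy:
K_max = E₀ - E'_min = 434.7000 - 160.9181 = 273.7819 keV

(Intermediate values are shown rounded; full precision is carried through to the final answer.)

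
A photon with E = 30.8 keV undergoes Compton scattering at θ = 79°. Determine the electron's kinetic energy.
1.4324 keV

By energy conservation: K_e = E_initial - E_final

First find the scattered photon energy:
Initial wavelength: λ = hc/E = 40.2546 pm
Compton shift: Δλ = λ_C(1 - cos(79°)) = 1.9633 pm
Final wavelength: λ' = 40.2546 + 1.9633 = 42.2180 pm
Final photon energy: E' = hc/λ' = 29.3676 keV

Electron kinetic energy:
K_e = E - E' = 30.8000 - 29.3676 = 1.4324 keV

(Intermediate values are shown rounded; full precision is carried through to the final answer.)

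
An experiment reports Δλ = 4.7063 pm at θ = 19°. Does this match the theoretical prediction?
No, inconsistent

Calculate the expected shift for θ = 19°:

Δλ_expected = λ_C(1 - cos(19°))
Δλ_expected = 2.4263 × (1 - cos(19°))
Δλ_expected = 2.4263 × 0.0545
Δλ_expected = 0.1322 pm

Given shift: 4.7063 pm
Expected shift: 0.1322 pm
Difference: 4.5741 pm

The values do not match. The given shift corresponds to θ ≈ 160.0°, not 19°.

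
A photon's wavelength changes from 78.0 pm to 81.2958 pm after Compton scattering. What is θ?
111.00°

First find the wavelength shift:
Δλ = λ' - λ = 81.2958 - 78.0 = 3.2958 pm

Using Δλ = λ_C(1 - cos θ), with λ_C = h/(m_e·c) ≈ 2.42631024 pm:
cos θ = 1 - Δλ/λ_C
cos θ = 1 - 3.2958/2.42631024
cos θ = -0.358359

θ = arccos(-0.358359)
θ = 111.00°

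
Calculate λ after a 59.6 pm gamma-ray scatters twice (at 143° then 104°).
66.9773 pm

Apply Compton shift twice:

First scattering at θ₁ = 143°:
Δλ₁ = λ_C(1 - cos(143°))
Δλ₁ = 2.4263 × 1.7986
Δλ₁ = 4.3640 pm

After first scattering:
λ₁ = 59.6 + 4.3640 = 63.9640 pm

Second scattering at θ₂ = 104°:
Δλ₂ = λ_C(1 - cos(104°))
Δλ₂ = 2.4263 × 1.2419
Δλ₂ = 3.0133 pm

Final wavelength:
λ₂ = 63.9640 + 3.0133 = 66.9773 pm

Total shift: Δλ_total = 4.3640 + 3.0133 = 7.3773 pm

(Intermediate values are shown rounded; full precision is carried through to the final answer.)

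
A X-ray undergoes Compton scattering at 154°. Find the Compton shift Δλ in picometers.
4.6071 pm

Using the Compton scattering formula:
Δλ = λ_C(1 - cos θ)

where λ_C = h/(m_e·c) ≈ 2.4263 pm is the Compton wavelength of an electron.

For θ = 154°:
cos(154°) = -0.8988
1 - cos(154°) = 1.8988

Δλ = 2.4263 × 1.8988
Δλ = 4.6071 pm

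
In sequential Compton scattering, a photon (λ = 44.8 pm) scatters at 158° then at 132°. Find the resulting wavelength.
53.5258 pm

Apply Compton shift twice:

First scattering at θ₁ = 158°:
Δλ₁ = λ_C(1 - cos(158°))
Δλ₁ = 2.4263 × 1.9272
Δλ₁ = 4.6759 pm

After first scattering:
λ₁ = 44.8 + 4.6759 = 49.4759 pm

Second scattering at θ₂ = 132°:
Δλ₂ = λ_C(1 - cos(132°))
Δλ₂ = 2.4263 × 1.6691
Δλ₂ = 4.0498 pm

Final wavelength:
λ₂ = 49.4759 + 4.0498 = 53.5258 pm

Total shift: Δλ_total = 4.6759 + 4.0498 = 8.7258 pm

(Intermediate values are shown rounded; full precision is carried through to the final answer.)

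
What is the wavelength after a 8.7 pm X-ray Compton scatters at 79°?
10.6633 pm

Using the Compton scattering formula:
λ' = λ + Δλ = λ + λ_C(1 - cos θ)

Given:
- Initial wavelength λ = 8.7 pm
- Scattering angle θ = 79°
- Compton wavelength λ_C ≈ 2.4263 pm

Calculate the shift:
Δλ = 2.4263 × (1 - cos(79°))
Δλ = 2.4263 × 0.8092
Δλ = 1.9633 pm

Final wavelength:
λ' = 8.7 + 1.9633 = 10.6633 pm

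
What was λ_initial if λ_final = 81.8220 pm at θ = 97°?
79.1000 pm

From λ' = λ + Δλ, we have λ = λ' - Δλ

First calculate the Compton shift:
Δλ = λ_C(1 - cos θ)
Δλ = 2.4263 × (1 - cos(97°))
Δλ = 2.4263 × 1.1219
Δλ = 2.7220 pm

Initial wavelength:
λ = λ' - Δλ
λ = 81.8220 - 2.7220
λ = 79.1000 pm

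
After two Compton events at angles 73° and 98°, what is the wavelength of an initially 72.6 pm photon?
77.0809 pm

Apply Compton shift twice:

First scattering at θ₁ = 73°:
Δλ₁ = λ_C(1 - cos(73°))
Δλ₁ = 2.4263 × 0.7076
Δλ₁ = 1.7169 pm

After first scattering:
λ₁ = 72.6 + 1.7169 = 74.3169 pm

Second scattering at θ₂ = 98°:
Δλ₂ = λ_C(1 - cos(98°))
Δλ₂ = 2.4263 × 1.1392
Δλ₂ = 2.7640 pm

Final wavelength:
λ₂ = 74.3169 + 2.7640 = 77.0809 pm

Total shift: Δλ_total = 1.7169 + 2.7640 = 4.4809 pm

(Intermediate values are shown rounded; full precision is carried through to the final answer.)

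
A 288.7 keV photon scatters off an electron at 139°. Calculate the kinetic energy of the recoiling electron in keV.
143.7238 keV

By energy conservation: K_e = E_initial - E_final

First find the scattered photon energy:
Initial wavelength: λ = hc/E = 4.2946 pm
Compton shift: Δλ = λ_C(1 - cos(139°)) = 4.2575 pm
Final wavelength: λ' = 4.2946 + 4.2575 = 8.5520 pm
Final photon energy: E' = hc/λ' = 144.9762 keV

Electron kinetic energy:
K_e = E - E' = 288.7000 - 144.9762 = 143.7238 keV

(Intermediate values are shown rounded; full precision is carried through to the final answer.)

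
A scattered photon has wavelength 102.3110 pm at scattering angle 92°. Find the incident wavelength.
99.8000 pm

From λ' = λ + Δλ, we have λ = λ' - Δλ

First calculate the Compton shift:
Δλ = λ_C(1 - cos θ)
Δλ = 2.4263 × (1 - cos(92°))
Δλ = 2.4263 × 1.0349
Δλ = 2.5110 pm

Initial wavelength:
λ = λ' - Δλ
λ = 102.3110 - 2.5110
λ = 99.8000 pm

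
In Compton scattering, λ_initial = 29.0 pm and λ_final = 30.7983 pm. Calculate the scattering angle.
75.00°

First find the wavelength shift:
Δλ = λ' - λ = 30.7983 - 29.0 = 1.7983 pm

Using Δλ = λ_C(1 - cos θ), with λ_C = h/(m_e·c) ≈ 2.42631024 pm:
cos θ = 1 - Δλ/λ_C
cos θ = 1 - 1.7983/2.42631024
cos θ = 0.258833

θ = arccos(0.258833)
θ = 75.00°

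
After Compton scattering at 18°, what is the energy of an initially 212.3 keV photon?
208.0691 keV

First convert energy to wavelength:
λ = hc/E, with hc ≈ 1239.842 keV·pm (i.e. 1239.842 eV·nm)

For E = 212.3 keV = 212300 eV:
λ = 1239.842 keV·pm / 212.3 keV
λ = 5.8400 pm

Calculate the Compton shift:
Δλ = λ_C(1 - cos(18°)) = 2.4263 × 0.0489
Δλ = 0.1188 pm

Final wavelength:
λ' = 5.8400 + 0.1188 = 5.9588 pm

Final energy:
E' = hc/λ' = 1239.842 / 5.9588 = 208.0691 keV

(Intermediate values are shown rounded; full precision is carried through to the final answer.)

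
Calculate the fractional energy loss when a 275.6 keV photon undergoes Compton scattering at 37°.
0.0980 (or 9.80%)

Calculate initial and final photon energies:

Initial: E₀ = 275.6 keV → λ₀ = 4.4987 pm
Compton shift: Δλ = 0.4886 pm
Final wavelength: λ' = 4.9873 pm
Final energy: E' = 248.6012 keV

Fractional energy loss:
(E₀ - E')/E₀ = (275.6000 - 248.6012)/275.6000
= 26.9988/275.6000
= 0.0980
= 9.80%

(Intermediate values are shown rounded; full precision is carried through to the final answer.)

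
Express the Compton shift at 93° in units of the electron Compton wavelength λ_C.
1.0523 λ_C

The Compton shift formula is:
Δλ = λ_C(1 - cos θ)

Dividing both sides by λ_C:
Δλ/λ_C = 1 - cos θ

For θ = 93°:
Δλ/λ_C = 1 - cos(93°)
Δλ/λ_C = 1 - -0.0523
Δλ/λ_C = 1.0523

This means the shift is 1.0523 × λ_C = 2.5533 pm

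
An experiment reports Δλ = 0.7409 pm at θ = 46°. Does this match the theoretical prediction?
Yes, consistent

Calculate the expected shift for θ = 46°:

Δλ_expected = λ_C(1 - cos(46°))
Δλ_expected = 2.4263 × (1 - cos(46°))
Δλ_expected = 2.4263 × 0.3053
Δλ_expected = 0.7409 pm

Given shift: 0.7409 pm
Expected shift: 0.7409 pm
Difference: 0.0000 pm

The values match. This is consistent with Compton scattering at the stated angle.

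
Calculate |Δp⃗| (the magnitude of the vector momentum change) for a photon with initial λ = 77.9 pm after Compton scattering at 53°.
7.5447e-24 kg·m/s

Photon momentum magnitude is p = h/λ.

Initial momentum:
p₀ = h/λ = 6.6261e-34/7.7900e-11 = 8.5059e-24 kg·m/s

After scattering:
λ' = λ + Δλ = 77.9 + 0.9661 = 78.8661 pm
p' = h/λ' = 6.6261e-34/7.8866e-11 = 8.4017e-24 kg·m/s

Momentum is a vector; the scattered photon's direction makes angle θ = 53° with the incident direction. The magnitude of the vector change Δp⃗ = p⃗₀ − p⃗' is found from the law of cosines:
|Δp⃗|² = p₀² + p'² − 2p₀p'cos θ
|Δp⃗|² = (8.5059e-24)² + (8.4017e-24)² − 2·8.5059e-24·8.4017e-24·cos(53°)
|Δp⃗| = 7.5447e-24 kg·m/s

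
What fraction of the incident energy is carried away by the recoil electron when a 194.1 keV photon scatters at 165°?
0.4275 (or 42.75%)

Calculate initial and final photon energies:

Initial: E₀ = 194.1 keV → λ₀ = 6.3876 pm
Compton shift: Δλ = 4.7699 pm
Final wavelength: λ' = 11.1576 pm
Final energy: E' = 111.1209 keV

Fractional energy loss:
(E₀ - E')/E₀ = (194.1000 - 111.1209)/194.1000
= 82.9791/194.1000
= 0.4275
= 42.75%

(Intermediate values are shown rounded; full precision is carried through to the final answer.)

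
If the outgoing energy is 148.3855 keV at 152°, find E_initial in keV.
327.4001 keV

Convert final energy to wavelength (hc ≈ 1239.842 keV·pm):
λ' = hc/E' = 1239.842 / 148.3855 = 8.3555 pm

Calculate the Compton shift:
Δλ = λ_C(1 - cos(152°))
Δλ = 2.4263 × (1 - cos(152°))
Δλ = 4.5686 pm

Initial wavelength:
λ = λ' - Δλ = 8.3555 - 4.5686 = 3.7869 pm

Initial energy:
E = hc/λ = 1239.842 / 3.7869 = 327.4001 keV

(Intermediate values are shown rounded; full precision is carried through to the final answer.)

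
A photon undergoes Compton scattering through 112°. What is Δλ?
3.3352 pm

Using the Compton scattering formula:
Δλ = λ_C(1 - cos θ)

where λ_C = h/(m_e·c) ≈ 2.4263 pm is the Compton wavelength of an electron.

For θ = 112°:
cos(112°) = -0.3746
1 - cos(112°) = 1.3746

Δλ = 2.4263 × 1.3746
Δλ = 3.3352 pm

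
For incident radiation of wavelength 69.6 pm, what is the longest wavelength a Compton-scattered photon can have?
74.4526 pm (at θ = 180°)

The Compton shift is Δλ = λ_C(1 − cos θ).

Since cos θ ranges from −1 to 1, the factor (1 − cos θ) ranges from 0 to 2; the maximum shift occurs at θ = 180° (backscattering):
Δλ_max = 2λ_C = 2 × 2.4263 pm = 4.8526 pm

Maximum scattered wavelength:
λ'_max = λ₀ + Δλ_max = 69.6 + 4.8526 = 74.4526 pm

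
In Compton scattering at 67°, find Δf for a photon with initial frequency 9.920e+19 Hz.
3.259e+19 Hz (decrease)

Convert frequency to wavelength (c = 299792458 m/s):
λ₀ = c/f₀ = 299792458/9.920e+19 = 3.0221014e-12 m = 3.0221 pm

Calculate Compton shift:
Δλ = λ_C(1 - cos(67°)) = 1.4783 pm

Final wavelength:
λ' = λ₀ + Δλ = 3.0221 + 1.4783 = 4.5004 pm

Final frequency:
f' = c/λ' = 299792458/4.5003767e-12 = 6.6614970e+19 Hz

Frequency shift (decrease):
Δf = f₀ - f' = 9.920e+19 - 6.6614970e+19 = 3.259e+19 Hz

(Intermediate values are shown rounded; full precision is carried through to the final answer.)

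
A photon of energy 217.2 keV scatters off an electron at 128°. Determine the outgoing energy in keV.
128.7694 keV

First convert energy to wavelength:
λ = hc/E, with hc ≈ 1239.842 keV·pm (i.e. 1239.842 eV·nm)

For E = 217.2 keV = 217200 eV:
λ = 1239.842 keV·pm / 217.2 keV
λ = 5.7083 pm

Calculate the Compton shift:
Δλ = λ_C(1 - cos(128°)) = 2.4263 × 1.6157
Δλ = 3.9201 pm

Final wavelength:
λ' = 5.7083 + 3.9201 = 9.6284 pm

Final energy:
E' = hc/λ' = 1239.842 / 9.6284 = 128.7694 keV

(Intermediate values are shown rounded; full precision is carried through to the final answer.)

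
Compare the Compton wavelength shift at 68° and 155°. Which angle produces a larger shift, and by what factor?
155° produces the larger shift by a factor of 3.048

Calculate both shifts using Δλ = λ_C(1 - cos θ):

For θ₁ = 68°:
Δλ₁ = 2.4263 × (1 - cos(68°))
Δλ₁ = 2.4263 × 0.6254
Δλ₁ = 1.5174 pm

For θ₂ = 155°:
Δλ₂ = 2.4263 × (1 - cos(155°))
Δλ₂ = 2.4263 × 1.9063
Δλ₂ = 4.6253 pm

The 155° angle produces the larger shift.
Ratio: 4.6253/1.5174 = 3.048

(Intermediate values are shown rounded; full precision is carried through to the final answer.)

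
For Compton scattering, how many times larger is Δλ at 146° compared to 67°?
146° produces the larger shift by a factor of 3.002

Calculate both shifts using Δλ = λ_C(1 - cos θ):

For θ₁ = 67°:
Δλ₁ = 2.4263 × (1 - cos(67°))
Δλ₁ = 2.4263 × 0.6093
Δλ₁ = 1.4783 pm

For θ₂ = 146°:
Δλ₂ = 2.4263 × (1 - cos(146°))
Δλ₂ = 2.4263 × 1.8290
Δλ₂ = 4.4378 pm

The 146° angle produces the larger shift.
Ratio: 4.4378/1.4783 = 3.002

(Intermediate values are shown rounded; full precision is carried through to the final answer.)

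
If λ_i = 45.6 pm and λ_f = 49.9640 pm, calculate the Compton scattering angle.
143.00°

First find the wavelength shift:
Δλ = λ' - λ = 49.9640 - 45.6 = 4.3640 pm

Using Δλ = λ_C(1 - cos θ), with λ_C = h/(m_e·c) ≈ 2.42631024 pm:
cos θ = 1 - Δλ/λ_C
cos θ = 1 - 4.3640/2.42631024
cos θ = -0.798616

θ = arccos(-0.798616)
θ = 143.00°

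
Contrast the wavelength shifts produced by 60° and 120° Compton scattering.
120° produces the larger shift by a factor of 3.000

Calculate both shifts using Δλ = λ_C(1 - cos θ):

For θ₁ = 60°:
Δλ₁ = 2.4263 × (1 - cos(60°))
Δλ₁ = 2.4263 × 0.5000
Δλ₁ = 1.2132 pm

For θ₂ = 120°:
Δλ₂ = 2.4263 × (1 - cos(120°))
Δλ₂ = 2.4263 × 1.5000
Δλ₂ = 3.6395 pm

The 120° angle produces the larger shift.
Ratio: 3.6395/1.2132 = 3.000

(Intermediate values are shown rounded; full precision is carried through to the final answer.)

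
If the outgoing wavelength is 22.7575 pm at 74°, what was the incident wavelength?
21.0000 pm

From λ' = λ + Δλ, we have λ = λ' - Δλ

First calculate the Compton shift:
Δλ = λ_C(1 - cos θ)
Δλ = 2.4263 × (1 - cos(74°))
Δλ = 2.4263 × 0.7244
Δλ = 1.7575 pm

Initial wavelength:
λ = λ' - Δλ
λ = 22.7575 - 1.7575
λ = 21.0000 pm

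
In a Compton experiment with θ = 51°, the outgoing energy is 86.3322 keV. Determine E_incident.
92.1000 keV

Convert final energy to wavelength (hc ≈ 1239.842 keV·pm):
λ' = hc/E' = 1239.842 / 86.3322 = 14.3613 pm

Calculate the Compton shift:
Δλ = λ_C(1 - cos(51°))
Δλ = 2.4263 × (1 - cos(51°))
Δλ = 0.8994 pm

Initial wavelength:
λ = λ' - Δλ = 14.3613 - 0.8994 = 13.4619 pm

Initial energy:
E = hc/λ = 1239.842 / 13.4619 = 92.1000 keV

(Intermediate values are shown rounded; full precision is carried through to the final answer.)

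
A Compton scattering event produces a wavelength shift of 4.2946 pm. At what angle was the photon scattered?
140.36°

From the Compton formula Δλ = λ_C(1 - cos θ), we can solve for θ:

cos θ = 1 - Δλ/λ_C

Given:
- Δλ = 4.2946 pm
- λ_C = h/(m_e·c) ≈ 2.42631024 pm

cos θ = 1 - 4.2946/2.42631024
cos θ = 1 - 1.770013
cos θ = -0.770013

θ = arccos(-0.770013)
θ = 140.36°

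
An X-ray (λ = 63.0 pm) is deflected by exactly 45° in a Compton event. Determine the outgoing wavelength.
63.7106 pm

Using the Compton formula: λ' = λ + λ_C(1 − cos θ)

For θ = 45°, cos θ = √2/2 (exact) ≈ 0.7071, so:
1 − cos 45° = 1 − (√2/2) ≈ 0.2929

Δλ = λ_C × 0.2929 = 2.4263 × 0.2929 = 0.7106 pm

λ' = 63.0 + 0.7106 = 63.7106 pm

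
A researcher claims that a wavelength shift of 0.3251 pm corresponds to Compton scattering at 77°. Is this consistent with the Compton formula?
No, inconsistent

Calculate the expected shift for θ = 77°:

Δλ_expected = λ_C(1 - cos(77°))
Δλ_expected = 2.4263 × (1 - cos(77°))
Δλ_expected = 2.4263 × 0.7750
Δλ_expected = 1.8805 pm

Given shift: 0.3251 pm
Expected shift: 1.8805 pm
Difference: 1.5554 pm

The values do not match. The given shift corresponds to θ ≈ 30.0°, not 77°.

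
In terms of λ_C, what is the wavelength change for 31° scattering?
0.1428 λ_C

The Compton shift formula is:
Δλ = λ_C(1 - cos θ)

Dividing both sides by λ_C:
Δλ/λ_C = 1 - cos θ

For θ = 31°:
Δλ/λ_C = 1 - cos(31°)
Δλ/λ_C = 1 - 0.8572
Δλ/λ_C = 0.1428

This means the shift is 0.1428 × λ_C = 0.3466 pm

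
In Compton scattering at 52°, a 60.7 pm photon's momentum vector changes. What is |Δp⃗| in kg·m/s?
9.4994e-24 kg·m/s

Photon momentum magnitude is p = h/λ.

Initial momentum:
p₀ = h/λ = 6.6261e-34/6.0700e-11 = 1.0916e-23 kg·m/s

After scattering:
λ' = λ + Δλ = 60.7 + 0.9325 = 61.6325 pm
p' = h/λ' = 6.6261e-34/6.1633e-11 = 1.0751e-23 kg·m/s

Momentum is a vector; the scattered photon's direction makes angle θ = 52° with the incident direction. The magnitude of the vector change Δp⃗ = p⃗₀ − p⃗' is found from the law of cosines:
|Δp⃗|² = p₀² + p'² − 2p₀p'cos θ
|Δp⃗|² = (1.0916e-23)² + (1.0751e-23)² − 2·1.0916e-23·1.0751e-23·cos(52°)
|Δp⃗| = 9.4994e-24 kg·m/s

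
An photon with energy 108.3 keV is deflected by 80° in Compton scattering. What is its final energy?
92.1596 keV

First convert energy to wavelength:
λ = hc/E, with hc ≈ 1239.842 keV·pm (i.e. 1239.842 eV·nm)

For E = 108.3 keV = 108300 eV:
λ = 1239.842 keV·pm / 108.3 keV
λ = 11.4482 pm

Calculate the Compton shift:
Δλ = λ_C(1 - cos(80°)) = 2.4263 × 0.8264
Δλ = 2.0050 pm

Final wavelength:
λ' = 11.4482 + 2.0050 = 13.4532 pm

Final energy:
E' = hc/λ' = 1239.842 / 13.4532 = 92.1596 keV

(Intermediate values are shown rounded; full precision is carried through to the final answer.)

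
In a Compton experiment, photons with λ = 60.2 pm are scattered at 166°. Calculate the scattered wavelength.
64.9805 pm

Using the Compton scattering formula:
λ' = λ + Δλ = λ + λ_C(1 - cos θ)

Given:
- Initial wavelength λ = 60.2 pm
- Scattering angle θ = 166°
- Compton wavelength λ_C ≈ 2.4263 pm

Calculate the shift:
Δλ = 2.4263 × (1 - cos(166°))
Δλ = 2.4263 × 1.9703
Δλ = 4.7805 pm

Final wavelength:
λ' = 60.2 + 4.7805 = 64.9805 pm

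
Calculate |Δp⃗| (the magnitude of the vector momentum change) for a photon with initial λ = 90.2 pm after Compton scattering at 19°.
2.4231e-24 kg·m/s

Photon momentum magnitude is p = h/λ.

Initial momentum:
p₀ = h/λ = 6.6261e-34/9.0200e-11 = 7.3460e-24 kg·m/s

After scattering:
λ' = λ + Δλ = 90.2 + 0.1322 = 90.3322 pm
p' = h/λ' = 6.6261e-34/9.0332e-11 = 7.3352e-24 kg·m/s

Momentum is a vector; the scattered photon's direction makes angle θ = 19° with the incident direction. The magnitude of the vector change Δp⃗ = p⃗₀ − p⃗' is found from the law of cosines:
|Δp⃗|² = p₀² + p'² − 2p₀p'cos θ
|Δp⃗|² = (7.3460e-24)² + (7.3352e-24)² − 2·7.3460e-24·7.3352e-24·cos(19°)
|Δp⃗| = 2.4231e-24 kg·m/s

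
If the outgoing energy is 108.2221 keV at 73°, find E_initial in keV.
127.2999 keV

Convert final energy to wavelength (hc ≈ 1239.842 keV·pm):
λ' = hc/E' = 1239.842 / 108.2221 = 11.4565 pm

Calculate the Compton shift:
Δλ = λ_C(1 - cos(73°))
Δλ = 2.4263 × (1 - cos(73°))
Δλ = 1.7169 pm

Initial wavelength:
λ = λ' - Δλ = 11.4565 - 1.7169 = 9.7395 pm

Initial energy:
E = hc/λ = 1239.842 / 9.7395 = 127.2999 keV

(Intermediate values are shown rounded; full precision is carried through to the final answer.)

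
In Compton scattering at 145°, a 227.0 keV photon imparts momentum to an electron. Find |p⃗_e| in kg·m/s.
1.8043e-22 kg·m/s

The electron is initially at rest, so by conservation of momentum:
p⃗_e = p⃗₀ − p⃗'  (incident photon momentum minus scattered photon momentum)

Photon momentum magnitudes (p = h/λ = E/c):
λ₀ = hc/E₀ = 5.4619 pm → p₀ = h/λ₀ = 1.2132e-22 kg·m/s
Δλ = λ_C(1 − cos 145°) = 4.4138 pm
λ' = 9.8757 pm → p' = h/λ' = 6.7095e-23 kg·m/s

The scattered photon makes angle θ = 145° with the incident direction, so by the law of cosines:
|p⃗_e|² = p₀² + p'² − 2p₀p'cos θ
|p⃗_e|² = (1.2132e-22)² + (6.7095e-23)² − 2·1.2132e-22·6.7095e-23·cos(145°)
|p⃗_e| = 1.8043e-22 kg·m/s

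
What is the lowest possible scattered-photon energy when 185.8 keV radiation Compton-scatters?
107.5728 keV (at θ = 180°)

The scattered photon has minimum energy when its wavelength is maximum, i.e., when the Compton shift Δλ = λ_C(1 − cos θ) is maximum. This occurs at θ = 180° (backscattering), giving Δλ_max = 2λ_C = 4.8526 pm.

Initial wavelength: λ₀ = hc/E₀ = 6.6730 pm
Maximum final wavelength: λ'_max = λ₀ + 2λ_C = 6.6730 + 4.8526 = 11.5256 pm
Minimum final energy: E'_min = hc/λ'_max = 107.5728 keV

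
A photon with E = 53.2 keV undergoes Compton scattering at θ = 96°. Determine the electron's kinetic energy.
5.4867 keV

By energy conservation: K_e = E_initial - E_final

First find the scattered photon energy:
Initial wavelength: λ = hc/E = 23.3053 pm
Compton shift: Δλ = λ_C(1 - cos(96°)) = 2.6799 pm
Final wavelength: λ' = 23.3053 + 2.6799 = 25.9852 pm
Final photon energy: E' = hc/λ' = 47.7133 keV

Electron kinetic energy:
K_e = E - E' = 53.2000 - 47.7133 = 5.4867 keV

(Intermediate values are shown rounded; full precision is carried through to the final answer.)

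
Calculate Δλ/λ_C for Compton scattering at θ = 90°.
1.0000 λ_C

The Compton shift formula is:
Δλ = λ_C(1 - cos θ)

Dividing both sides by λ_C:
Δλ/λ_C = 1 - cos θ

For θ = 90°:
Δλ/λ_C = 1 - cos(90°)
Δλ/λ_C = 1 - 0.0000
Δλ/λ_C = 1.0000

This means the shift is 1.0000 × λ_C = 2.4263 pm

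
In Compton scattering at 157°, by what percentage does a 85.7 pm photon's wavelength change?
5.4373%

Calculate the Compton shift:
Δλ = λ_C(1 - cos(157°))
Δλ = 2.4263 × (1 - cos(157°))
Δλ = 2.4263 × 1.9205
Δλ = 4.6597 pm

Percentage change:
(Δλ/λ₀) × 100 = (4.6597/85.7) × 100
= 5.4373%

(Intermediate values are shown rounded; full precision is carried through to the final answer.)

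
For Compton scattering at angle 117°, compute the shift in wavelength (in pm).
3.5278 pm

Using the Compton scattering formula:
Δλ = λ_C(1 - cos θ)

where λ_C = h/(m_e·c) ≈ 2.4263 pm is the Compton wavelength of an electron.

For θ = 117°:
cos(117°) = -0.4540
1 - cos(117°) = 1.4540

Δλ = 2.4263 × 1.4540
Δλ = 3.5278 pm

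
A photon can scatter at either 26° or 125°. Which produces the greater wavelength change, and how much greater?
125° produces the larger shift by a factor of 15.548

Calculate both shifts using Δλ = λ_C(1 - cos θ):

For θ₁ = 26°:
Δλ₁ = 2.4263 × (1 - cos(26°))
Δλ₁ = 2.4263 × 0.1012
Δλ₁ = 0.2456 pm

For θ₂ = 125°:
Δλ₂ = 2.4263 × (1 - cos(125°))
Δλ₂ = 2.4263 × 1.5736
Δλ₂ = 3.8180 pm

The 125° angle produces the larger shift.
Ratio: 3.8180/0.2456 = 15.548

(Intermediate values are shown rounded; full precision is carried through to the final answer.)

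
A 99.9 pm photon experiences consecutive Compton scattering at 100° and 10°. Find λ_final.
102.7845 pm

Apply Compton shift twice:

First scattering at θ₁ = 100°:
Δλ₁ = λ_C(1 - cos(100°))
Δλ₁ = 2.4263 × 1.1736
Δλ₁ = 2.8476 pm

After first scattering:
λ₁ = 99.9 + 2.8476 = 102.7476 pm

Second scattering at θ₂ = 10°:
Δλ₂ = λ_C(1 - cos(10°))
Δλ₂ = 2.4263 × 0.0152
Δλ₂ = 0.0369 pm

Final wavelength:
λ₂ = 102.7476 + 0.0369 = 102.7845 pm

Total shift: Δλ_total = 2.8476 + 0.0369 = 2.8845 pm

(Intermediate values are shown rounded; full precision is carried through to the final answer.)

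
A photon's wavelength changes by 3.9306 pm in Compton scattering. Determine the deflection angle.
128.32°

From the Compton formula Δλ = λ_C(1 - cos θ), we can solve for θ:

cos θ = 1 - Δλ/λ_C

Given:
- Δλ = 3.9306 pm
- λ_C = h/(m_e·c) ≈ 2.42631024 pm

cos θ = 1 - 3.9306/2.42631024
cos θ = 1 - 1.619991
cos θ = -0.619991

θ = arccos(-0.619991)
θ = 128.32°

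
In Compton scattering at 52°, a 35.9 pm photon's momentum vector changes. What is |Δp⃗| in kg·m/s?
1.5983e-23 kg·m/s

Photon momentum magnitude is p = h/λ.

Initial momentum:
p₀ = h/λ = 6.6261e-34/3.5900e-11 = 1.8457e-23 kg·m/s

After scattering:
λ' = λ + Δλ = 35.9 + 0.9325 = 36.8325 pm
p' = h/λ' = 6.6261e-34/3.6833e-11 = 1.7990e-23 kg·m/s

Momentum is a vector; the scattered photon's direction makes angle θ = 52° with the incident direction. The magnitude of the vector change Δp⃗ = p⃗₀ − p⃗' is found from the law of cosines:
|Δp⃗|² = p₀² + p'² − 2p₀p'cos θ
|Δp⃗|² = (1.8457e-23)² + (1.7990e-23)² − 2·1.8457e-23·1.7990e-23·cos(52°)
|Δp⃗| = 1.5983e-23 kg·m/s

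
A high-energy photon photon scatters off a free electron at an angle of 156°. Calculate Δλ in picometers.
4.6429 pm

Using the Compton scattering formula:
Δλ = λ_C(1 - cos θ)

where λ_C = h/(m_e·c) ≈ 2.4263 pm is the Compton wavelength of an electron.

For θ = 156°:
cos(156°) = -0.9135
1 - cos(156°) = 1.9135

Δλ = 2.4263 × 1.9135
Δλ = 4.6429 pm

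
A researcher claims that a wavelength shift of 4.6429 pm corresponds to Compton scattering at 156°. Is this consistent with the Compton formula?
Yes, consistent

Calculate the expected shift for θ = 156°:

Δλ_expected = λ_C(1 - cos(156°))
Δλ_expected = 2.4263 × (1 - cos(156°))
Δλ_expected = 2.4263 × 1.9135
Δλ_expected = 4.6429 pm

Given shift: 4.6429 pm
Expected shift: 4.6429 pm
Difference: 0.0000 pm

The values match. This is consistent with Compton scattering at the stated angle.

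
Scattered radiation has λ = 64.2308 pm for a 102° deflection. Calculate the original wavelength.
61.3000 pm

From λ' = λ + Δλ, we have λ = λ' - Δλ

First calculate the Compton shift:
Δλ = λ_C(1 - cos θ)
Δλ = 2.4263 × (1 - cos(102°))
Δλ = 2.4263 × 1.2079
Δλ = 2.9308 pm

Initial wavelength:
λ = λ' - Δλ
λ = 64.2308 - 2.9308
λ = 61.3000 pm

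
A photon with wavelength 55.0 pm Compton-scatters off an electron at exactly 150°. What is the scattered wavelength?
59.5276 pm

Using the Compton formula: λ' = λ + λ_C(1 − cos θ)

For θ = 150°, cos θ = -√3/2 (exact) ≈ -0.8660, so:
1 − cos 150° = 1 − (-√3/2) ≈ 1.8660

Δλ = λ_C × 1.8660 = 2.4263 × 1.8660 = 4.5276 pm

λ' = 55.0 + 4.5276 = 59.5276 pm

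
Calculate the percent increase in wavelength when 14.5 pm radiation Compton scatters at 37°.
3.3695%

Calculate the Compton shift:
Δλ = λ_C(1 - cos(37°))
Δλ = 2.4263 × (1 - cos(37°))
Δλ = 2.4263 × 0.2014
Δλ = 0.4886 pm

Percentage change:
(Δλ/λ₀) × 100 = (0.4886/14.5) × 100
= 3.3695%

(Intermediate values are shown rounded; full precision is carried through to the final answer.)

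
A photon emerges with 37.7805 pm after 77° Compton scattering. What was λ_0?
35.9000 pm

From λ' = λ + Δλ, we have λ = λ' - Δλ

First calculate the Compton shift:
Δλ = λ_C(1 - cos θ)
Δλ = 2.4263 × (1 - cos(77°))
Δλ = 2.4263 × 0.7750
Δλ = 1.8805 pm

Initial wavelength:
λ = λ' - Δλ
λ = 37.7805 - 1.8805
λ = 35.9000 pm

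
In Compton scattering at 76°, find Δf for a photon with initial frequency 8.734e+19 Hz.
3.047e+19 Hz (decrease)

Convert frequency to wavelength (c = 299792458 m/s):
λ₀ = c/f₀ = 299792458/8.734e+19 = 3.4324760e-12 m = 3.4325 pm

Calculate Compton shift:
Δλ = λ_C(1 - cos(76°)) = 1.8393 pm

Final wavelength:
λ' = λ₀ + Δλ = 3.4325 + 1.8393 = 5.2718 pm

Final frequency:
f' = c/λ' = 299792458/5.2718087e-12 = 5.6867097e+19 Hz

Frequency shift (decrease):
Δf = f₀ - f' = 8.734e+19 - 5.6867097e+19 = 3.047e+19 Hz

(Intermediate values are shown rounded; full precision is carried through to the final answer.)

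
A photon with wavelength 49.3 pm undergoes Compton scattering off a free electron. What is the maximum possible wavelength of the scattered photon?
54.1526 pm (at θ = 180°)

The Compton shift is Δλ = λ_C(1 − cos θ).

Since cos θ ranges from −1 to 1, the factor (1 − cos θ) ranges from 0 to 2; the maximum shift occurs at θ = 180° (backscattering):
Δλ_max = 2λ_C = 2 × 2.4263 pm = 4.8526 pm

Maximum scattered wavelength:
λ'_max = λ₀ + Δλ_max = 49.3 + 4.8526 = 54.1526 pm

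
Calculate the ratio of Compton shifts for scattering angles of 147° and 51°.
147° produces the larger shift by a factor of 4.960

Calculate both shifts using Δλ = λ_C(1 - cos θ):

For θ₁ = 51°:
Δλ₁ = 2.4263 × (1 - cos(51°))
Δλ₁ = 2.4263 × 0.3707
Δλ₁ = 0.8994 pm

For θ₂ = 147°:
Δλ₂ = 2.4263 × (1 - cos(147°))
Δλ₂ = 2.4263 × 1.8387
Δλ₂ = 4.4612 pm

The 147° angle produces the larger shift.
Ratio: 4.4612/0.8994 = 4.960

(Intermediate values are shown rounded; full precision is carried through to the final answer.)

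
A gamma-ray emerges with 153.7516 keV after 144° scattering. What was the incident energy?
337.4002 keV

Convert final energy to wavelength (hc ≈ 1239.842 keV·pm):
λ' = hc/E' = 1239.842 / 153.7516 = 8.0639 pm

Calculate the Compton shift:
Δλ = λ_C(1 - cos(144°))
Δλ = 2.4263 × (1 - cos(144°))
Δλ = 4.3892 pm

Initial wavelength:
λ = λ' - Δλ = 8.0639 - 4.3892 = 3.6747 pm

Initial energy:
E = hc/λ = 1239.842 / 3.6747 = 337.4002 keV

(Intermediate values are shown rounded; full precision is carried through to the final answer.)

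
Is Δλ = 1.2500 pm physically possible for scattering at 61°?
Yes, consistent

Calculate the expected shift for θ = 61°:

Δλ_expected = λ_C(1 - cos(61°))
Δλ_expected = 2.4263 × (1 - cos(61°))
Δλ_expected = 2.4263 × 0.5152
Δλ_expected = 1.2500 pm

Given shift: 1.2500 pm
Expected shift: 1.2500 pm
Difference: 0.0000 pm

The values match. This is consistent with Compton scattering at the stated angle.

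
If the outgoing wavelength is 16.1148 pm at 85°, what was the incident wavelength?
13.9000 pm

From λ' = λ + Δλ, we have λ = λ' - Δλ

First calculate the Compton shift:
Δλ = λ_C(1 - cos θ)
Δλ = 2.4263 × (1 - cos(85°))
Δλ = 2.4263 × 0.9128
Δλ = 2.2148 pm

Initial wavelength:
λ = λ' - Δλ
λ = 16.1148 - 2.2148
λ = 13.9000 pm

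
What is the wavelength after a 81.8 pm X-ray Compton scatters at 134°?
85.9118 pm

Using the Compton scattering formula:
λ' = λ + Δλ = λ + λ_C(1 - cos θ)

Given:
- Initial wavelength λ = 81.8 pm
- Scattering angle θ = 134°
- Compton wavelength λ_C ≈ 2.4263 pm

Calculate the shift:
Δλ = 2.4263 × (1 - cos(134°))
Δλ = 2.4263 × 1.6947
Δλ = 4.1118 pm

Final wavelength:
λ' = 81.8 + 4.1118 = 85.9118 pm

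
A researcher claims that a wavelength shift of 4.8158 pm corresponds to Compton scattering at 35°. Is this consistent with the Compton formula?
No, inconsistent

Calculate the expected shift for θ = 35°:

Δλ_expected = λ_C(1 - cos(35°))
Δλ_expected = 2.4263 × (1 - cos(35°))
Δλ_expected = 2.4263 × 0.1808
Δλ_expected = 0.4388 pm

Given shift: 4.8158 pm
Expected shift: 0.4388 pm
Difference: 4.3770 pm

The values do not match. The given shift corresponds to θ ≈ 170.0°, not 35°.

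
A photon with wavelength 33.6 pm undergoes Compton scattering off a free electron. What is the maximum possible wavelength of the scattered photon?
38.4526 pm (at θ = 180°)

The Compton shift is Δλ = λ_C(1 − cos θ).

Since cos θ ranges from −1 to 1, the factor (1 − cos θ) ranges from 0 to 2; the maximum shift occurs at θ = 180° (backscattering):
Δλ_max = 2λ_C = 2 × 2.4263 pm = 4.8526 pm

Maximum scattered wavelength:
λ'_max = λ₀ + Δλ_max = 33.6 + 4.8526 = 38.4526 pm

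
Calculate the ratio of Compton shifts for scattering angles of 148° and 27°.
148° produces the larger shift by a factor of 16.956

Calculate both shifts using Δλ = λ_C(1 - cos θ):

For θ₁ = 27°:
Δλ₁ = 2.4263 × (1 - cos(27°))
Δλ₁ = 2.4263 × 0.1090
Δλ₁ = 0.2645 pm

For θ₂ = 148°:
Δλ₂ = 2.4263 × (1 - cos(148°))
Δλ₂ = 2.4263 × 1.8480
Δλ₂ = 4.4839 pm

The 148° angle produces the larger shift.
Ratio: 4.4839/0.2645 = 16.956

(Intermediate values are shown rounded; full precision is carried through to the final answer.)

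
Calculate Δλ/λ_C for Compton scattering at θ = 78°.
0.7921 λ_C

The Compton shift formula is:
Δλ = λ_C(1 - cos θ)

Dividing both sides by λ_C:
Δλ/λ_C = 1 - cos θ

For θ = 78°:
Δλ/λ_C = 1 - cos(78°)
Δλ/λ_C = 1 - 0.2079
Δλ/λ_C = 0.7921

This means the shift is 0.7921 × λ_C = 1.9219 pm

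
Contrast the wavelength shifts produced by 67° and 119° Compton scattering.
119° produces the larger shift by a factor of 2.437

Calculate both shifts using Δλ = λ_C(1 - cos θ):

For θ₁ = 67°:
Δλ₁ = 2.4263 × (1 - cos(67°))
Δλ₁ = 2.4263 × 0.6093
Δλ₁ = 1.4783 pm

For θ₂ = 119°:
Δλ₂ = 2.4263 × (1 - cos(119°))
Δλ₂ = 2.4263 × 1.4848
Δλ₂ = 3.6026 pm

The 119° angle produces the larger shift.
Ratio: 3.6026/1.4783 = 2.437

(Intermediate values are shown rounded; full precision is carried through to the final answer.)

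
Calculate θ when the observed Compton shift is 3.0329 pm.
104.48°

From the Compton formula Δλ = λ_C(1 - cos θ), we can solve for θ:

cos θ = 1 - Δλ/λ_C

Given:
- Δλ = 3.0329 pm
- λ_C = h/(m_e·c) ≈ 2.42631024 pm

cos θ = 1 - 3.0329/2.42631024
cos θ = 1 - 1.250005
cos θ = -0.250005

θ = arccos(-0.250005)
θ = 104.48°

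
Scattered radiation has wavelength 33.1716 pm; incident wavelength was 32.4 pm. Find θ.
47.00°

First find the wavelength shift:
Δλ = λ' - λ = 33.1716 - 32.4 = 0.7716 pm

Using Δλ = λ_C(1 - cos θ), with λ_C = h/(m_e·c) ≈ 2.42631024 pm:
cos θ = 1 - Δλ/λ_C
cos θ = 1 - 0.7716/2.42631024
cos θ = 0.681986

θ = arccos(0.681986)
θ = 47.00°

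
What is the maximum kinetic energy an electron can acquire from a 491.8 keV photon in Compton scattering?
323.6550 keV

Maximum energy transfer occurs at θ = 180° (backscattering).

Initial photon: E₀ = 491.8 keV → λ₀ = 2.5210 pm

Maximum Compton shift (at 180°):
Δλ_max = 2λ_C = 2 × 2.4263 = 4.8526 pm

Final wavelength:
λ' = 2.5210 + 4.8526 = 7.3736 pm

Minimum photon energy (maximum energy to electron):
E'_min = hc/λ' = 168.1450 keV

Maximum electron kinetic energy:
K_max = E₀ - E'_min = 491.8000 - 168.1450 = 323.6550 keV

(Intermediate values are shown rounded; full precision is carried through to the final answer.)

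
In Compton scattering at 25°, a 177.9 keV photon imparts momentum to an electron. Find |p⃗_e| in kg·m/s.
4.0612e-23 kg·m/s

The electron is initially at rest, so by conservation of momentum:
p⃗_e = p⃗₀ − p⃗'  (incident photon momentum minus scattered photon momentum)

Photon momentum magnitudes (p = h/λ = E/c):
λ₀ = hc/E₀ = 6.9693 pm → p₀ = h/λ₀ = 9.5075e-23 kg·m/s
Δλ = λ_C(1 − cos 25°) = 0.2273 pm
λ' = 7.1966 pm → p' = h/λ' = 9.2072e-23 kg·m/s

The scattered photon makes angle θ = 25° with the incident direction, so by the law of cosines:
|p⃗_e|² = p₀² + p'² − 2p₀p'cos θ
|p⃗_e|² = (9.5075e-23)² + (9.2072e-23)² − 2·9.5075e-23·9.2072e-23·cos(25°)
|p⃗_e| = 4.0612e-23 kg·m/s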